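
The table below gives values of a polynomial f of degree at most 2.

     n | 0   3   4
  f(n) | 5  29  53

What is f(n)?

Using the Lagrange interpolation formula with nodes 0, 3, 4:
  L_0(n) = (n - 3)(n - 4) / 12
  L_1(n) = n(n - 4) / -3
  L_2(n) = n(n - 3) / 4
Then f(n) = 5·L_0(n) + 29·L_1(n) + 53·L_2(n).
Expanding and collecting terms gives f(n) = 4n² - 4n + 5.
Check: f(0) = 5. ✓

f(n) = 4n^2 - 4n + 5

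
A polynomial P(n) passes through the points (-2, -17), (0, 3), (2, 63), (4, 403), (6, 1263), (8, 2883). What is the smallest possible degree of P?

Forward differences of the values at n = -2, 0, 2, 4, 6, 8:
  P  : -17  3  63  403  1263  2883
  Δ  : 20  60  340  860  1620
  Δ^2: 40  280  520  760
  Δ^3: 240  240  240
  Δ^4: 0  0
  Δ^5: 0
The third differences are constant (240) and nonzero, while all higher differences vanish, so the minimal degree is 3.

3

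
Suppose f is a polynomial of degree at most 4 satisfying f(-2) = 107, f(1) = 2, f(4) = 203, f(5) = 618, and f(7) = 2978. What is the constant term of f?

3

Write f(x) = ax^4 + bx^3 + cx^2 + dx + e. Substituting each data point gives a linear system:
  16a - 8b + 4c - 2d + e = 107
  a + b + c + d + e = 2
  256a + 64b + 16c + 4d + e = 203
  625a + 125b + 25c + 5d + e = 618
  2401a + 343b + 49c + 7d + e = 2978
Solving the system yields a = 2, b = -6, c = 5, d = -2, e = 3.
So f(x) = 2x⁴ - 6x³ + 5x² - 2x + 3.
The constant term is 3.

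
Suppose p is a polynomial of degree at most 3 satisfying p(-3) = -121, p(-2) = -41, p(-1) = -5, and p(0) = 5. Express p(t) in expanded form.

Using the Lagrange interpolation formula with nodes -3, -2, -1, 0:
  L_0(t) = (t + 2)(t + 1)t / -6
  L_1(t) = (t + 3)(t + 1)t / 2
  L_2(t) = (t + 3)(t + 2)t / -2
  L_3(t) = (t + 3)(t + 2)(t + 1) / 6
Then p(t) = -121·L_0(t) - 41·L_1(t) - 5·L_2(t) + 5·L_3(t).
Expanding and collecting terms gives p(t) = 3t^3 - 4t^2 + 3t + 5.
Check: p(-1) = -5. ✓

p(t) = 3t^3 - 4t^2 + 3t + 5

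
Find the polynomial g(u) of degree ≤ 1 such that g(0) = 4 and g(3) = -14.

Using the Lagrange interpolation formula with nodes 0, 3:
  L_0(u) = (u - 3) / -3
  L_1(u) = u / 3
Then g(u) = 4·L_0(u) - 14·L_1(u).
Expanding and collecting terms gives g(u) = -6u + 4.
Check: g(3) = -14. ✓

g(u) = -6u + 4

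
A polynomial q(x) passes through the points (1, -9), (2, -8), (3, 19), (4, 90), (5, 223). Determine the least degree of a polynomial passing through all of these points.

Forward differences of the values at x = 1, 2, 3, 4, 5:
  q  : -9  -8  19  90  223
  Δ  : 1  27  71  133
  Δ^2: 26  44  62
  Δ^3: 18  18
  Δ^4: 0
The third differences are constant (18) and nonzero, while all higher differences vanish, so the minimal degree is 3.

3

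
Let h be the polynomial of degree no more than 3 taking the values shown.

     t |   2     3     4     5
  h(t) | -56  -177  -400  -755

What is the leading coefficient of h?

-5

Write h(t) = at^3 + bt^2 + ct + d. Substituting each data point gives a linear system:
  8a + 4b + 2c + d = -56
  27a + 9b + 3c + d = -177
  64a + 16b + 4c + d = -400
  125a + 25b + 5c + d = -755
Solving the system yields a = -5, b = -6, c = 4, d = 0.
So h(t) = -5t^3 - 6t^2 + 4t.
The leading coefficient is -5.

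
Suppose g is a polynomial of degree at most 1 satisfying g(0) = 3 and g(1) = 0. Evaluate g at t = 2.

-3

Write g(t) = at + b. Substituting each data point gives a linear system:
  b = 3
  a + b = 0
Solving the system yields a = -3, b = 3.
So g(t) = -3t + 3.
Then g(2) = -3.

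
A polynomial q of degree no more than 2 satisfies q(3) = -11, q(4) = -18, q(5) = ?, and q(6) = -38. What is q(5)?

-27

On equispaced nodes a degree-2 polynomial has vanishing third forward difference, so
  - q(3) + 3·q(4) - 3·q(5) + q(6) = 0.
Substituting the known values and solving for q(5):
  -3·q(5) = 81
  q(5) = -27.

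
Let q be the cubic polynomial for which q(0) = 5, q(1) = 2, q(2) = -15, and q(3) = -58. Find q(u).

Using the Lagrange interpolation formula with nodes 0, 1, 2, 3:
  L_0(u) = (u - 1)(u - 2)(u - 3) / -6
  L_1(u) = u(u - 2)(u - 3) / 2
  L_2(u) = u(u - 1)(u - 3) / -2
  L_3(u) = u(u - 1)(u - 2) / 6
Then q(u) = 5·L_0(u) + 2·L_1(u) - 15·L_2(u) - 58·L_3(u).
Expanding and collecting terms gives q(u) = -2u³ - u² + 5.
Check: q(0) = 5. ✓

q(u) = -2u^3 - u^2 + 5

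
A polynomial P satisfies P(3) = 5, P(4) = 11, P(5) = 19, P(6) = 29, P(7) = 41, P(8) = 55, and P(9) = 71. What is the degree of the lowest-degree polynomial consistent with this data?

2

Forward differences of the values at u = 3, 4, 5, 6, 7, 8, 9:
  P  : 5  11  19  29  41  55  71
  Δ  : 6  8  10  12  14  16
  Δ^2: 2  2  2  2  2
  Δ^3: 0  0  0  0
  Δ^4: 0  0  0
  Δ^5: 0  0
  Δ^6: 0
The second differences are constant (2) and nonzero, while all higher differences vanish, so the minimal degree is 2.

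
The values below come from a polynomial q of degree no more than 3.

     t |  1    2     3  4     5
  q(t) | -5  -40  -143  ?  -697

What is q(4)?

-350

The 4 known points determine the degree-3 polynomial uniquely.
Write q(t) = at^3 + bt^2 + ct + d. Substituting each data point gives a linear system:
  a + b + c + d = -5
  8a + 4b + 2c + d = -40
  27a + 9b + 3c + d = -143
  125a + 25b + 5c + d = -697
Solving the system yields a = -6, b = 2, c = 1, d = -2.
So q(t) = -6t^3 + 2t^2 + t - 2.
Then q(4) = -350.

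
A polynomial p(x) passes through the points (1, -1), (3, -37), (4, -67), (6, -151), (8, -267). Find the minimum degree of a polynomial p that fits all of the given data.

Divided differences on the nodes 1, 3, 4, 6, 8:
  order 0: -1  -37  -67  -151  -267
  order 1: -18  -30  -42  -58
  order 2: -4  -4  -4
  order 3: 0  0
  order 4: 0
The order-2 divided differences are all -4 (nonzero) and every higher order vanishes, so the data lies on a polynomial of degree exactly 2.

2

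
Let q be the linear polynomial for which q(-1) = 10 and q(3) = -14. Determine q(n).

q(n) = -6n + 4

Using the Lagrange interpolation formula with nodes -1, 3:
  L_0(n) = (n - 3) / -4
  L_1(n) = (n + 1) / 4
Then q(n) = 10·L_0(n) - 14·L_1(n).
Expanding and collecting terms gives q(n) = -6n + 4.
Check: q(3) = -14. ✓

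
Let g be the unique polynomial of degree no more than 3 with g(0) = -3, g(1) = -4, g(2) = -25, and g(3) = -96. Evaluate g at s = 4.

-247

Using the Lagrange interpolation formula with nodes 0, 1, 2, 3:
  L_0(s) = (s - 1)(s - 2)(s - 3) / -6
  L_1(s) = s(s - 2)(s - 3) / 2
  L_2(s) = s(s - 1)(s - 3) / -2
  L_3(s) = s(s - 1)(s - 2) / 6
Then g(s) = -3·L_0(s) - 4·L_1(s) - 25·L_2(s) - 96·L_3(s).
Expanding and collecting terms gives g(s) = -5s³ + 5s² - s - 3.
Evaluating at s = 4: g(4) = -247.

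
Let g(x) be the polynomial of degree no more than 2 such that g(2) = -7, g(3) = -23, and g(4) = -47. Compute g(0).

Write g(x) = ax^2 + bx + c. Substituting each data point gives a linear system:
  4a + 2b + c = -7
  9a + 3b + c = -23
  16a + 4b + c = -47
Solving the system yields a = -4, b = 4, c = 1.
So g(x) = -4x^2 + 4x + 1.
Then g(0) = 1.

1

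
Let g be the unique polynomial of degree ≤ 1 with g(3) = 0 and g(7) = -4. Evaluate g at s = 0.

3

Using the Lagrange interpolation formula with nodes 3, 7:
  L_0(s) = (s - 7) / -4
  L_1(s) = (s - 3) / 4
Then g(s) = 0·L_0(s) - 4·L_1(s).
Expanding and collecting terms gives g(s) = -s + 3.
Evaluating at s = 0: g(0) = 3.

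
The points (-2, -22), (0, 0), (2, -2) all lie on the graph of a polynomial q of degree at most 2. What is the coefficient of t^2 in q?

-3

Write q(t) = at^2 + bt + c. Substituting each data point gives a linear system:
  4a - 2b + c = -22
  c = 0
  4a + 2b + c = -2
Solving the system yields a = -3, b = 5, c = 0.
So q(t) = -3t² + 5t.
The leading coefficient is -3.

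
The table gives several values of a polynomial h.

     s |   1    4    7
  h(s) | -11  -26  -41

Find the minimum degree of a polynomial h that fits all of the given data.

Forward differences of the values at s = 1, 4, 7:
  h  : -11  -26  -41
  Δ  : -15  -15
  Δ^2: 0
The first differences are constant (-15) and nonzero, while all higher differences vanish, so the minimal degree is 1.

1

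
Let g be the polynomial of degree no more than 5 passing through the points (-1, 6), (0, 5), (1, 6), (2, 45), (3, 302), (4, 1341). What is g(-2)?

Write g(n) = an^5 + bn^4 + cn^3 + dn^2 + en + k. Substituting each data point gives a linear system:
  -a + b - c + d - e + k = 6
  k = 5
  a + b + c + d + e + k = 6
  32a + 16b + 8c + 4d + 2e + k = 45
  243a + 81b + 27c + 9d + 3e + k = 302
  1024a + 256b + 64c + 16d + 4e + k = 1341
Solving the system yields a = 2, b = -4, c = 4, d = 5, e = -6, k = 5.
So g(n) = 2n⁵ - 4n⁴ + 4n³ + 5n² - 6n + 5.
Then g(-2) = -123.

-123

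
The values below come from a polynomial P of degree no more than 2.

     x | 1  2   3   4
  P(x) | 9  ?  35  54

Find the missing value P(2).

20

The 3 known points determine the degree-2 polynomial uniquely.
Write P(x) = ax^2 + bx + c. Substituting each data point gives a linear system:
  a + b + c = 9
  9a + 3b + c = 35
  16a + 4b + c = 54
Solving the system yields a = 2, b = 5, c = 2.
So P(x) = 2x² + 5x + 2.
Then P(2) = 20.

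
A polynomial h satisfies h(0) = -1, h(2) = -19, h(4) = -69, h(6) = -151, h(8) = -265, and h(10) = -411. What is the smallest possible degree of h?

2

Forward differences of the values at t = 0, 2, 4, 6, 8, 10:
  h  : -1  -19  -69  -151  -265  -411
  Δ  : -18  -50  -82  -114  -146
  Δ^2: -32  -32  -32  -32
  Δ^3: 0  0  0
  Δ^4: 0  0
  Δ^5: 0
The second differences are constant (-32) and nonzero, while all higher differences vanish, so the minimal degree is 2.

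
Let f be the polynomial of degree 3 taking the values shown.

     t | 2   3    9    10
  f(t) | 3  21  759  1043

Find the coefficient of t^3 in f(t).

1

Write f(t) = at^3 + bt^2 + ct + d. Substituting each data point gives a linear system:
  8a + 4b + 2c + d = 3
  27a + 9b + 3c + d = 21
  729a + 81b + 9c + d = 759
  1000a + 100b + 10c + d = 1043
Solving the system yields a = 1, b = 1, c = -6, d = 3.
So f(t) = t³ + t² - 6t + 3.
The leading coefficient is 1.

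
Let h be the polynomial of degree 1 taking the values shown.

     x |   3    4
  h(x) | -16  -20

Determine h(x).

Write h(x) = ax + b. Substituting each data point gives a linear system:
  3a + b = -16
  4a + b = -20
Solving the system yields a = -4, b = -4.
So h(x) = -4x - 4.
Check: h(3) = -16. ✓

h(x) = -4x - 4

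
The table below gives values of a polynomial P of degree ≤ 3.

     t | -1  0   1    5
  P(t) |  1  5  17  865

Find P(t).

P(t) = 6t^3 + 4t^2 + 2t + 5

Write P(t) = at^3 + bt^2 + ct + d. Substituting each data point gives a linear system:
  -a + b - c + d = 1
  d = 5
  a + b + c + d = 17
  125a + 25b + 5c + d = 865
Solving the system yields a = 6, b = 4, c = 2, d = 5.
So P(t) = 6t³ + 4t² + 2t + 5.
Check: P(5) = 865. ✓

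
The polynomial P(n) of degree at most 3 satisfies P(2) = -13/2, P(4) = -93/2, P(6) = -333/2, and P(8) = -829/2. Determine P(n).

Using the Lagrange interpolation formula with nodes 2, 4, 6, 8:
  L_0(n) = (n - 4)(n - 6)(n - 8) / -48
  L_1(n) = (n - 2)(n - 6)(n - 8) / 16
  L_2(n) = (n - 2)(n - 4)(n - 8) / -16
  L_3(n) = (n - 2)(n - 4)(n - 6) / 48
Then P(n) = -13/2·L_0(n) - 93/2·L_1(n) - 333/2·L_2(n) - 829/2·L_3(n).
Expanding and collecting terms gives P(n) = -n^3 + 2n^2 - 4n + 3/2.
Check: P(2) = -13/2. ✓

P(n) = -n^3 + 2n^2 - 4n + 3/2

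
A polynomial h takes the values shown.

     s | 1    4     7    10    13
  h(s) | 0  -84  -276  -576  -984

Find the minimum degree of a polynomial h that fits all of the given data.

Forward differences of the values at s = 1, 4, 7, 10, 13:
  h  : 0  -84  -276  -576  -984
  Δ  : -84  -192  -300  -408
  Δ^2: -108  -108  -108
  Δ^3: 0  0
  Δ^4: 0
The second differences are constant (-108) and nonzero, while all higher differences vanish, so the minimal degree is 2.

2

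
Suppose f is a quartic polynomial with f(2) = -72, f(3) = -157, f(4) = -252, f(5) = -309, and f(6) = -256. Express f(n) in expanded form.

Using the Lagrange interpolation formula with nodes 2, 3, 4, 5, 6:
  L_0(n) = (n - 3)(n - 4)(n - 5)(n - 6) / 24
  L_1(n) = (n - 2)(n - 4)(n - 5)(n - 6) / -6
  L_2(n) = (n - 2)(n - 3)(n - 5)(n - 6) / 4
  L_3(n) = (n - 2)(n - 3)(n - 4)(n - 6) / -6
  L_4(n) = (n - 2)(n - 3)(n - 4)(n - 5) / 24
Then f(n) = -72·L_0(n) - 157·L_1(n) - 252·L_2(n) - 309·L_3(n) - 256·L_4(n).
Expanding and collecting terms gives f(n) = n^4 - 6n^3 - 6n^2 - 6n - 4.
Check: f(4) = -252. ✓

f(n) = n^4 - 6n^3 - 6n^2 - 6n - 4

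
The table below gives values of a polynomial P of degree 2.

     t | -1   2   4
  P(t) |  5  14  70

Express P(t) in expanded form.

P(t) = 5t^2 - 2t - 2

Write P(t) = at^2 + bt + c. Substituting each data point gives a linear system:
  a - b + c = 5
  4a + 2b + c = 14
  16a + 4b + c = 70
Solving the system yields a = 5, b = -2, c = -2.
So P(t) = 5t² - 2t - 2.
Check: P(4) = 70. ✓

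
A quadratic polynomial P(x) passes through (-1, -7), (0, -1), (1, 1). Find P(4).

Write P(x) = ax^2 + bx + c. Substituting each data point gives a linear system:
  a - b + c = -7
  c = -1
  a + b + c = 1
Solving the system yields a = -2, b = 4, c = -1.
So P(x) = -2x² + 4x - 1.
Then P(4) = -17.

-17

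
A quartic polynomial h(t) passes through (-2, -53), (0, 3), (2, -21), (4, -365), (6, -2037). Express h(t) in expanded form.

h(t) = -2t^4 + 3t^3 - 2t^2 - 4t + 3

Using the Lagrange interpolation formula with nodes -2, 0, 2, 4, 6:
  L_0(t) = t(t - 2)(t - 4)(t - 6) / 384
  L_1(t) = (t + 2)(t - 2)(t - 4)(t - 6) / -96
  L_2(t) = (t + 2)t(t - 4)(t - 6) / 64
  L_3(t) = (t + 2)t(t - 2)(t - 6) / -96
  L_4(t) = (t + 2)t(t - 2)(t - 4) / 384
Then h(t) = -53·L_0(t) + 3·L_1(t) - 21·L_2(t) - 365·L_3(t) - 2037·L_4(t).
Expanding and collecting terms gives h(t) = -2t^4 + 3t^3 - 2t^2 - 4t + 3.
Check: h(-2) = -53. ✓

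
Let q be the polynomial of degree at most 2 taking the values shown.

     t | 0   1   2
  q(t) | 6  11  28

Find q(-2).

32

Write q(t) = at^2 + bt + c. Substituting each data point gives a linear system:
  c = 6
  a + b + c = 11
  4a + 2b + c = 28
Solving the system yields a = 6, b = -1, c = 6.
So q(t) = 6t^2 - t + 6.
Then q(-2) = 32.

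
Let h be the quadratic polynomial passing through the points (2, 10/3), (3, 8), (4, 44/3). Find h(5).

70/3

Write h(s) = as^2 + bs + c. Substituting each data point gives a linear system:
  4a + 2b + c = 10/3
  9a + 3b + c = 8
  16a + 4b + c = 44/3
Solving the system yields a = 1, b = -1/3, c = 0.
So h(s) = s^2 - (1/3)s.
Then h(5) = 70/3.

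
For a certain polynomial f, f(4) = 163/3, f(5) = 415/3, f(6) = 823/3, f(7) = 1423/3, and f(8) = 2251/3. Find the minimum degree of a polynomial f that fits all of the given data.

3

Forward differences of the values at x = 4, 5, 6, 7, 8:
  f  : 163/3  415/3  823/3  1423/3  2251/3
  Δ  : 84  136  200  276
  Δ^2: 52  64  76
  Δ^3: 12  12
  Δ^4: 0
The third differences are constant (12) and nonzero, while all higher differences vanish, so the minimal degree is 3.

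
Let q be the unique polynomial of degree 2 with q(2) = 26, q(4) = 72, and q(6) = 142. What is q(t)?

q(t) = 3t^2 + 5t + 4

Using the Lagrange interpolation formula with nodes 2, 4, 6:
  L_0(t) = (t - 4)(t - 6) / 8
  L_1(t) = (t - 2)(t - 6) / -4
  L_2(t) = (t - 2)(t - 4) / 8
Then q(t) = 26·L_0(t) + 72·L_1(t) + 142·L_2(t).
Expanding and collecting terms gives q(t) = 3t² + 5t + 4.
Check: q(6) = 142. ✓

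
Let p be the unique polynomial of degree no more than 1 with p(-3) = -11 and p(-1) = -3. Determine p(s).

p(s) = 4s + 1

Write p(s) = as + b. Substituting each data point gives a linear system:
  -3a + b = -11
  -a + b = -3
Solving the system yields a = 4, b = 1.
So p(s) = 4s + 1.
Check: p(-3) = -11. ✓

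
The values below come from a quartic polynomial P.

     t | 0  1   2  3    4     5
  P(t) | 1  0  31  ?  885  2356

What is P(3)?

On equispaced nodes a degree-4 polynomial has vanishing fifth forward difference, so
  - P(0) + 5·P(1) - 10·P(2) + 10·P(3) - 5·P(4) + P(5) = 0.
Substituting the known values and solving for P(3):
  10·P(3) = 2380
  P(3) = 238.

238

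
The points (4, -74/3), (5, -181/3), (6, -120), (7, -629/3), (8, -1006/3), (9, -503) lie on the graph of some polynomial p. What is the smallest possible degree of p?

3

Forward differences of the values at t = 4, 5, 6, 7, 8, 9:
  p  : -74/3  -181/3  -120  -629/3  -1006/3  -503
  Δ  : -107/3  -179/3  -269/3  -377/3  -503/3
  Δ^2: -24  -30  -36  -42
  Δ^3: -6  -6  -6
  Δ^4: 0  0
  Δ^5: 0
The third differences are constant (-6) and nonzero, while all higher differences vanish, so the minimal degree is 3.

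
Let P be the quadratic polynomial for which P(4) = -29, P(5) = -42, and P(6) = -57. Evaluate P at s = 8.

-93

Using the Lagrange interpolation formula with nodes 4, 5, 6:
  L_0(s) = (s - 5)(s - 6) / 2
  L_1(s) = (s - 4)(s - 6) / -1
  L_2(s) = (s - 4)(s - 5) / 2
Then P(s) = -29·L_0(s) - 42·L_1(s) - 57·L_2(s).
Expanding and collecting terms gives P(s) = -s^2 - 4s + 3.
Evaluating at s = 8: P(8) = -93.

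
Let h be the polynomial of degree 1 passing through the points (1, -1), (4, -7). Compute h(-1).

3

Using the Lagrange interpolation formula with nodes 1, 4:
  L_0(s) = (s - 4) / -3
  L_1(s) = (s - 1) / 3
Then h(s) = -1·L_0(s) - 7·L_1(s).
Expanding and collecting terms gives h(s) = -2s + 1.
Evaluating at s = -1: h(-1) = 3.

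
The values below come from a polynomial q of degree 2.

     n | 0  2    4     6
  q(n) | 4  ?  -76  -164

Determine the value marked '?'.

-20

The 3 known points determine the degree-2 polynomial uniquely.
Write q(n) = an^2 + bn + c. Substituting each data point gives a linear system:
  c = 4
  16a + 4b + c = -76
  36a + 6b + c = -164
Solving the system yields a = -4, b = -4, c = 4.
So q(n) = -4n² - 4n + 4.
Then q(2) = -20.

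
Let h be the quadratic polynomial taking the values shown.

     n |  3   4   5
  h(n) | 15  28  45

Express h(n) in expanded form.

h(n) = 2n^2 - n

Write h(n) = an^2 + bn + c. Substituting each data point gives a linear system:
  9a + 3b + c = 15
  16a + 4b + c = 28
  25a + 5b + c = 45
Solving the system yields a = 2, b = -1, c = 0.
So h(n) = 2n² - n.
Check: h(5) = 45. ✓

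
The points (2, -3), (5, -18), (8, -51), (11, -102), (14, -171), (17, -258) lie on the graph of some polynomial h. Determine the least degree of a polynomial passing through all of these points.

2

Forward differences of the values at u = 2, 5, 8, 11, 14, 17:
  h  : -3  -18  -51  -102  -171  -258
  Δ  : -15  -33  -51  -69  -87
  Δ^2: -18  -18  -18  -18
  Δ^3: 0  0  0
  Δ^4: 0  0
  Δ^5: 0
The second differences are constant (-18) and nonzero, while all higher differences vanish, so the minimal degree is 2.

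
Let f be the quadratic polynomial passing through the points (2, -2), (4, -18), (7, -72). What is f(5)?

Using the Lagrange interpolation formula with nodes 2, 4, 7:
  L_0(n) = (n - 4)(n - 7) / 10
  L_1(n) = (n - 2)(n - 7) / -6
  L_2(n) = (n - 2)(n - 4) / 15
Then f(n) = -2·L_0(n) - 18·L_1(n) - 72·L_2(n).
Expanding and collecting terms gives f(n) = -2n² + 4n - 2.
Evaluating at n = 5: f(5) = -32.

-32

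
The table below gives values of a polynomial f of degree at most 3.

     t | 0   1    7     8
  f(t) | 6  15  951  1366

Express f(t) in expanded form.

f(t) = 2t^3 + 5t^2 + 2t + 6

Write f(t) = at^3 + bt^2 + ct + d. Substituting each data point gives a linear system:
  d = 6
  a + b + c + d = 15
  343a + 49b + 7c + d = 951
  512a + 64b + 8c + d = 1366
Solving the system yields a = 2, b = 5, c = 2, d = 6.
So f(t) = 2t^3 + 5t^2 + 2t + 6.
Check: f(0) = 6. ✓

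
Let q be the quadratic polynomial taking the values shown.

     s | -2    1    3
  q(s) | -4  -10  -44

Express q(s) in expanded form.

Write q(s) = as^2 + bs + c. Substituting each data point gives a linear system:
  4a - 2b + c = -4
  a + b + c = -10
  9a + 3b + c = -44
Solving the system yields a = -3, b = -5, c = -2.
So q(s) = -3s^2 - 5s - 2.
Check: q(1) = -10. ✓

q(s) = -3s^2 - 5s - 2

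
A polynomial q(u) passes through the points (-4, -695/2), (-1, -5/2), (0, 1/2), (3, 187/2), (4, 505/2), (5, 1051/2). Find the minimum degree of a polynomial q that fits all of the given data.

Divided differences on the nodes -4, -1, 0, 3, 4, 5:
  order 0: -695/2  -5/2  1/2  187/2  505/2  1051/2
  order 1: 115  3  31  159  273
  order 2: -28  7  32  57
  order 3: 5  5  5
  order 4: 0  0
  order 5: 0
The order-3 divided differences are all 5 (nonzero) and every higher order vanishes, so the data lies on a polynomial of degree exactly 3.

3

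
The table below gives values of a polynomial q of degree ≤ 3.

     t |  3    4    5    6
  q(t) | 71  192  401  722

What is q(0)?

Using the Lagrange interpolation formula with nodes 3, 4, 5, 6:
  L_0(t) = (t - 4)(t - 5)(t - 6) / -6
  L_1(t) = (t - 3)(t - 5)(t - 6) / 2
  L_2(t) = (t - 3)(t - 4)(t - 6) / -2
  L_3(t) = (t - 3)(t - 4)(t - 5) / 6
Then q(t) = 71·L_0(t) + 192·L_1(t) + 401·L_2(t) + 722·L_3(t).
Expanding and collecting terms gives q(t) = 4t^3 - 4t^2 + t - 4.
Evaluating at t = 0: q(0) = -4.

-4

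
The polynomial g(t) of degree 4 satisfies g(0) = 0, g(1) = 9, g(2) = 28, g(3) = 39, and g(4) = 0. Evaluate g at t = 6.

-516

Forward differences of the values at t = 0, 1, 2, 3, 4:
  g  : 0  9  28  39  0
  Δ  : 9  19  11  -39
  Δ^2: 10  -8  -50
  Δ^3: -18  -42
  Δ^4: -24
The fourth differences are constant, confirming degree 4.
Interpolating (Newton forward form) and evaluating at t = 6 gives g(6) = -516.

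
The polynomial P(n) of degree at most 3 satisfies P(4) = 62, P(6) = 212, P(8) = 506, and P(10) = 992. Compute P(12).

Forward differences of the values at n = 4, 6, 8, 10:
  P  : 62  212  506  992
  Δ  : 150  294  486
  Δ^2: 144  192
  Δ^3: 48
The third differences are constant, confirming degree 3.
Interpolating (Newton forward form) and evaluating at n = 12 gives P(12) = 1718.

1718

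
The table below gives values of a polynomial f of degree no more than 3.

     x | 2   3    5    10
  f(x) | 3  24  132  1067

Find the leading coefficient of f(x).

1

Write f(x) = ax^3 + bx^2 + cx + d. Substituting each data point gives a linear system:
  8a + 4b + 2c + d = 3
  27a + 9b + 3c + d = 24
  125a + 25b + 5c + d = 132
  1000a + 100b + 10c + d = 1067
Solving the system yields a = 1, b = 1, c = -3, d = -3.
So f(x) = x^3 + x^2 - 3x - 3.
The leading coefficient is 1.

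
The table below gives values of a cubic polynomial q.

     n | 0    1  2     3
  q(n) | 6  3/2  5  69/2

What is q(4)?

Using the Lagrange interpolation formula with nodes 0, 1, 2, 3:
  L_0(n) = (n - 1)(n - 2)(n - 3) / -6
  L_1(n) = n(n - 2)(n - 3) / 2
  L_2(n) = n(n - 1)(n - 3) / -2
  L_3(n) = n(n - 1)(n - 2) / 6
Then q(n) = 6·L_0(n) + 3/2·L_1(n) + 5·L_2(n) + 69/2·L_3(n).
Expanding and collecting terms gives q(n) = 3n³ - 5n² - (5/2)n + 6.
Evaluating at n = 4: q(4) = 108.

108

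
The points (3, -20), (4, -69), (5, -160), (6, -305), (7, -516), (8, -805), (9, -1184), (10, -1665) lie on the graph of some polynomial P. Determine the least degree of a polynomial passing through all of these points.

Forward differences of the values at t = 3, 4, 5, 6, 7, 8, 9, 10:
  P  : -20  -69  -160  -305  -516  -805  -1184  -1665
  Δ  : -49  -91  -145  -211  -289  -379  -481
  Δ^2: -42  -54  -66  -78  -90  -102
  Δ^3: -12  -12  -12  -12  -12
  Δ^4: 0  0  0  0
  Δ^5: 0  0  0
  Δ^6: 0  0
  Δ^7: 0
The third differences are constant (-12) and nonzero, while all higher differences vanish, so the minimal degree is 3.

3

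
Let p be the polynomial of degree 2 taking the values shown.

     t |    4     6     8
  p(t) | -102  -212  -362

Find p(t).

Write p(t) = at^2 + bt + c. Substituting each data point gives a linear system:
  16a + 4b + c = -102
  36a + 6b + c = -212
  64a + 8b + c = -362
Solving the system yields a = -5, b = -5, c = -2.
So p(t) = -5t² - 5t - 2.
Check: p(8) = -362. ✓

p(t) = -5t^2 - 5t - 2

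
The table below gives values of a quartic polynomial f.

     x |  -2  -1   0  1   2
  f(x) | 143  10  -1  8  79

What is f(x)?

f(x) = 6x^4 - 5x^3 + 4x^2 + 4x - 1

Using the Lagrange interpolation formula with nodes -2, -1, 0, 1, 2:
  L_0(x) = (x + 1)x(x - 1)(x - 2) / 24
  L_1(x) = (x + 2)x(x - 1)(x - 2) / -6
  L_2(x) = (x + 2)(x + 1)(x - 1)(x - 2) / 4
  L_3(x) = (x + 2)(x + 1)x(x - 2) / -6
  L_4(x) = (x + 2)(x + 1)x(x - 1) / 24
Then f(x) = 143·L_0(x) + 10·L_1(x) - 1·L_2(x) + 8·L_3(x) + 79·L_4(x).
Expanding and collecting terms gives f(x) = 6x^4 - 5x^3 + 4x^2 + 4x - 1.
Check: f(2) = 79. ✓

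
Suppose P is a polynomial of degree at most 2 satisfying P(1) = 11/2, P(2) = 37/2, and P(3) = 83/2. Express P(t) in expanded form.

P(t) = 5t^2 - 2t + 5/2

Write P(t) = at^2 + bt + c. Substituting each data point gives a linear system:
  a + b + c = 11/2
  4a + 2b + c = 37/2
  9a + 3b + c = 83/2
Solving the system yields a = 5, b = -2, c = 5/2.
So P(t) = 5t² - 2t + 5/2.
Check: P(3) = 83/2. ✓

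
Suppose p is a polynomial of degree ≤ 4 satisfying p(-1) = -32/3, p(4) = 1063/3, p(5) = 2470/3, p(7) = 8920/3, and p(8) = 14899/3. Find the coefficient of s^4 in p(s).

Write p(s) = as^4 + bs^3 + cs^2 + ds + e. Substituting each data point gives a linear system:
  a - b + c - d + e = -32/3
  256a + 64b + 16c + 4d + e = 1063/3
  625a + 125b + 25c + 5d + e = 2470/3
  2401a + 343b + 49c + 7d + e = 8920/3
  4096a + 512b + 64c + 8d + e = 14899/3
Solving the system yields a = 1, b = 2, c = -3, d = 5, e = -5/3.
So p(s) = s^4 + 2s^3 - 3s^2 + 5s - 5/3.
The leading coefficient is 1.

1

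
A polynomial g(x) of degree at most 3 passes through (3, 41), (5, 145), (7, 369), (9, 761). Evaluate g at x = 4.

81

Forward differences of the values at x = 3, 5, 7, 9:
  g  : 41  145  369  761
  Δ  : 104  224  392
  Δ^2: 120  168
  Δ^3: 48
The third differences are constant, confirming degree 3.
Interpolating (Newton forward form) and evaluating at x = 4 gives g(4) = 81.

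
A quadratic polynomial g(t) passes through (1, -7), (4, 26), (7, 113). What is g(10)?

Using the Lagrange interpolation formula with nodes 1, 4, 7:
  L_0(t) = (t - 4)(t - 7) / 18
  L_1(t) = (t - 1)(t - 7) / -9
  L_2(t) = (t - 1)(t - 4) / 18
Then g(t) = -7·L_0(t) + 26·L_1(t) + 113·L_2(t).
Expanding and collecting terms gives g(t) = 3t² - 4t - 6.
Evaluating at t = 10: g(10) = 254.

254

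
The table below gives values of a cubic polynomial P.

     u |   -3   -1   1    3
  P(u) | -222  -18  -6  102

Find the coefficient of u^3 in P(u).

6

Write P(u) = au^3 + bu^2 + cu + d. Substituting each data point gives a linear system:
  -27a + 9b - 3c + d = -222
  -a + b - c + d = -18
  a + b + c + d = -6
  27a + 9b + 3c + d = 102
Solving the system yields a = 6, b = -6, c = 0, d = -6.
So P(u) = 6u^3 - 6u^2 - 6.
The leading coefficient is 6.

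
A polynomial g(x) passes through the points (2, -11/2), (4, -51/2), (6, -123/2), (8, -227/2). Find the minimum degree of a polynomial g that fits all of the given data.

Forward differences of the values at x = 2, 4, 6, 8:
  g  : -11/2  -51/2  -123/2  -227/2
  Δ  : -20  -36  -52
  Δ^2: -16  -16
  Δ^3: 0
The second differences are constant (-16) and nonzero, while all higher differences vanish, so the minimal degree is 2.

2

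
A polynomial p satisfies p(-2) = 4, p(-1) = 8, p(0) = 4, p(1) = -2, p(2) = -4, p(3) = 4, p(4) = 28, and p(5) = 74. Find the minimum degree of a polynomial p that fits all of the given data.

3

Forward differences of the values at t = -2, -1, 0, 1, 2, 3, 4, 5:
  p  : 4  8  4  -2  -4  4  28  74
  Δ  : 4  -4  -6  -2  8  24  46
  Δ^2: -8  -2  4  10  16  22
  Δ^3: 6  6  6  6  6
  Δ^4: 0  0  0  0
  Δ^5: 0  0  0
  Δ^6: 0  0
  Δ^7: 0
The third differences are constant (6) and nonzero, while all higher differences vanish, so the minimal degree is 3.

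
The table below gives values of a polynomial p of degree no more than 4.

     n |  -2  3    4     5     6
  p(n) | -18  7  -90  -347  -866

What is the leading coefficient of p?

Write p(n) = an^4 + bn^3 + cn^2 + dn + e. Substituting each data point gives a linear system:
  16a - 8b + 4c - 2d + e = -18
  81a + 27b + 9c + 3d + e = 7
  256a + 64b + 16c + 4d + e = -90
  625a + 125b + 25c + 5d + e = -347
  1296a + 216b + 36c + 6d + e = -866
Solving the system yields a = -1, b = 1, c = 5, d = 6, e = -2.
So p(n) = -n^4 + n^3 + 5n^2 + 6n - 2.
The leading coefficient is -1.

-1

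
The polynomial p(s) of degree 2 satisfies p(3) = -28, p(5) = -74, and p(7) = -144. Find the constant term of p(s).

Write p(s) = as^2 + bs + c. Substituting each data point gives a linear system:
  9a + 3b + c = -28
  25a + 5b + c = -74
  49a + 7b + c = -144
Solving the system yields a = -3, b = 1, c = -4.
So p(s) = -3s^2 + s - 4.
The constant term is -4.

-4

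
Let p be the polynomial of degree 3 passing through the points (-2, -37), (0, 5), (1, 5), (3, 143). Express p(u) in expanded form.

Write p(u) = au^3 + bu^2 + cu + d. Substituting each data point gives a linear system:
  -8a + 4b - 2c + d = -37
  d = 5
  a + b + c + d = 5
  27a + 9b + 3c + d = 143
Solving the system yields a = 6, b = -1, c = -5, d = 5.
So p(u) = 6u³ - u² - 5u + 5.
Check: p(-2) = -37. ✓

p(u) = 6u^3 - u^2 - 5u + 5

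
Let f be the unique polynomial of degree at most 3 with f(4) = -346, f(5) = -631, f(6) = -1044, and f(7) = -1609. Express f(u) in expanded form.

Using the Lagrange interpolation formula with nodes 4, 5, 6, 7:
  L_0(u) = (u - 5)(u - 6)(u - 7) / -6
  L_1(u) = (u - 4)(u - 6)(u - 7) / 2
  L_2(u) = (u - 4)(u - 5)(u - 7) / -2
  L_3(u) = (u - 4)(u - 5)(u - 6) / 6
Then f(u) = -346·L_0(u) - 631·L_1(u) - 1044·L_2(u) - 1609·L_3(u).
Expanding and collecting terms gives f(u) = -4u³ - 4u² - 5u - 6.
Check: f(7) = -1609. ✓

f(u) = -4u^3 - 4u^2 - 5u - 6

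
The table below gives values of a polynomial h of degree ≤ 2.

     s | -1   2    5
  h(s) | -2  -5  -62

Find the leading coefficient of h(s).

-3

Write h(s) = as^2 + bs + c. Substituting each data point gives a linear system:
  a - b + c = -2
  4a + 2b + c = -5
  25a + 5b + c = -62
Solving the system yields a = -3, b = 2, c = 3.
So h(s) = -3s^2 + 2s + 3.
The leading coefficient is -3.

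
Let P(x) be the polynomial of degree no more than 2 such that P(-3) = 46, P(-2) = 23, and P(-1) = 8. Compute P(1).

Forward differences of the values at x = -3, -2, -1:
  P  : 46  23  8
  Δ  : -23  -15
  Δ^2: 8
The second differences are constant, confirming degree 2.
Interpolating (Newton forward form) and evaluating at x = 1 gives P(1) = 2.

2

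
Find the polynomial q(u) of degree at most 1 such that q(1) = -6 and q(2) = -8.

Write q(u) = au + b. Substituting each data point gives a linear system:
  a + b = -6
  2a + b = -8
Solving the system yields a = -2, b = -4.
So q(u) = -2u - 4.
Check: q(1) = -6. ✓

q(u) = -2u - 4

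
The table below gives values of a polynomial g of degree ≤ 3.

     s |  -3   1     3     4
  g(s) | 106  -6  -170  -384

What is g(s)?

Write g(s) = as^3 + bs^2 + cs + d. Substituting each data point gives a linear system:
  -27a + 9b - 3c + d = 106
  a + b + c + d = -6
  27a + 9b + 3c + d = -170
  64a + 16b + 4c + d = -384
Solving the system yields a = -5, b = -4, c = -1, d = 4.
So g(s) = -5s^3 - 4s^2 - s + 4.
Check: g(1) = -6. ✓

g(s) = -5s^3 - 4s^2 - s + 4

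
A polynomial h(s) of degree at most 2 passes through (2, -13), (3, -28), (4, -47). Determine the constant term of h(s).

Write h(s) = as^2 + bs + c. Substituting each data point gives a linear system:
  4a + 2b + c = -13
  9a + 3b + c = -28
  16a + 4b + c = -47
Solving the system yields a = -2, b = -5, c = 5.
So h(s) = -2s^2 - 5s + 5.
The constant term is 5.

5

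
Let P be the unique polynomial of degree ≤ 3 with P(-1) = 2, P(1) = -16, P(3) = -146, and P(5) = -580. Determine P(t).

Write P(t) = at^3 + bt^2 + ct + d. Substituting each data point gives a linear system:
  -a + b - c + d = 2
  a + b + c + d = -16
  27a + 9b + 3c + d = -146
  125a + 25b + 5c + d = -580
Solving the system yields a = -4, b = -2, c = -5, d = -5.
So P(t) = -4t^3 - 2t^2 - 5t - 5.
Check: P(1) = -16. ✓

P(t) = -4t^3 - 2t^2 - 5t - 5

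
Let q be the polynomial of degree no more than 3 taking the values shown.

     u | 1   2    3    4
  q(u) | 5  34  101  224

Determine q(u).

Using the Lagrange interpolation formula with nodes 1, 2, 3, 4:
  L_0(u) = (u - 2)(u - 3)(u - 4) / -6
  L_1(u) = (u - 1)(u - 3)(u - 4) / 2
  L_2(u) = (u - 1)(u - 2)(u - 4) / -2
  L_3(u) = (u - 1)(u - 2)(u - 3) / 6
Then q(u) = 5·L_0(u) + 34·L_1(u) + 101·L_2(u) + 224·L_3(u).
Expanding and collecting terms gives q(u) = 3u^3 + u^2 + 5u - 4.
Check: q(1) = 5. ✓

q(u) = 3u^3 + u^2 + 5u - 4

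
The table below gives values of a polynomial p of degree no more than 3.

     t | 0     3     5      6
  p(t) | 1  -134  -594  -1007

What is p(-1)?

Write p(t) = at^3 + bt^2 + ct + d. Substituting each data point gives a linear system:
  d = 1
  27a + 9b + 3c + d = -134
  125a + 25b + 5c + d = -594
  216a + 36b + 6c + d = -1007
Solving the system yields a = -4, b = -5, c = 6, d = 1.
So p(t) = -4t³ - 5t² + 6t + 1.
Then p(-1) = -6.

-6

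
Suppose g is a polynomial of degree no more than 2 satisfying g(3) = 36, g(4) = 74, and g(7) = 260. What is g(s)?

Write g(s) = as^2 + bs + c. Substituting each data point gives a linear system:
  9a + 3b + c = 36
  16a + 4b + c = 74
  49a + 7b + c = 260
Solving the system yields a = 6, b = -4, c = -6.
So g(s) = 6s² - 4s - 6.
Check: g(4) = 74. ✓

g(s) = 6s^2 - 4s - 6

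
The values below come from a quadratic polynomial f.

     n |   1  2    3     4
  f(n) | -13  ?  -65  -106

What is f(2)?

-34

On equispaced nodes a degree-2 polynomial has vanishing third forward difference, so
  - f(1) + 3·f(2) - 3·f(3) + f(4) = 0.
Substituting the known values and solving for f(2):
  3·f(2) = -102
  f(2) = -34.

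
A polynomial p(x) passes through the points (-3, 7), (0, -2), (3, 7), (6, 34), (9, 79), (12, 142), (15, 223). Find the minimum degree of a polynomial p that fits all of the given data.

2

Forward differences of the values at x = -3, 0, 3, 6, 9, 12, 15:
  p  : 7  -2  7  34  79  142  223
  Δ  : -9  9  27  45  63  81
  Δ^2: 18  18  18  18  18
  Δ^3: 0  0  0  0
  Δ^4: 0  0  0
  Δ^5: 0  0
  Δ^6: 0
The second differences are constant (18) and nonzero, while all higher differences vanish, so the minimal degree is 2.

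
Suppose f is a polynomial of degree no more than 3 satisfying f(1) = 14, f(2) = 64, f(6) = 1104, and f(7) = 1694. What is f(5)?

Write f(n) = an^3 + bn^2 + cn + d. Substituting each data point gives a linear system:
  a + b + c + d = 14
  8a + 4b + 2c + d = 64
  216a + 36b + 6c + d = 1104
  343a + 49b + 7c + d = 1694
Solving the system yields a = 4, b = 6, c = 4, d = 0.
So f(n) = 4n^3 + 6n^2 + 4n.
Then f(5) = 670.

670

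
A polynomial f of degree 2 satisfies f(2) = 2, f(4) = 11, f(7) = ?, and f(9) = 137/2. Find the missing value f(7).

79/2

The 3 known points determine the degree-2 polynomial uniquely.
Write f(u) = au^2 + bu + c. Substituting each data point gives a linear system:
  4a + 2b + c = 2
  16a + 4b + c = 11
  81a + 9b + c = 137/2
Solving the system yields a = 1, b = -3/2, c = 1.
So f(u) = u^2 - (3/2)u + 1.
Then f(7) = 79/2.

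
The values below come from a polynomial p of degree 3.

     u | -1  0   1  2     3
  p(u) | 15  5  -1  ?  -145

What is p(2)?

-39

The 4 known points determine the degree-3 polynomial uniquely.
Write p(u) = au^3 + bu^2 + cu + d. Substituting each data point gives a linear system:
  -a + b - c + d = 15
  d = 5
  a + b + c + d = -1
  27a + 9b + 3c + d = -145
Solving the system yields a = -6, b = 2, c = -2, d = 5.
So p(u) = -6u³ + 2u² - 2u + 5.
Then p(2) = -39.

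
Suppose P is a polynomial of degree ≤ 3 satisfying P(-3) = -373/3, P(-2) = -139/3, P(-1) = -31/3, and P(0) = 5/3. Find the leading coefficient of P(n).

Write P(n) = an^3 + bn^2 + cn + d. Substituting each data point gives a linear system:
  -27a + 9b - 3c + d = -373/3
  -8a + 4b - 2c + d = -139/3
  -a + b - c + d = -31/3
  d = 5/3
Solving the system yields a = 3, b = -3, c = 6, d = 5/3.
So P(n) = 3n^3 - 3n^2 + 6n + 5/3.
The leading coefficient is 3.

3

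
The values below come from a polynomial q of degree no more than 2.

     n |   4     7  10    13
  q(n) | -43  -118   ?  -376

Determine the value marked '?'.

-229

On equispaced nodes a degree-2 polynomial has vanishing third forward difference, so
  - q(4) + 3·q(7) - 3·q(10) + q(13) = 0.
Substituting the known values and solving for q(10):
  -3·q(10) = 687
  q(10) = -229.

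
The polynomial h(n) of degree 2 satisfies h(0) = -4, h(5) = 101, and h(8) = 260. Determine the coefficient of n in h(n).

Write h(n) = an^2 + bn + c. Substituting each data point gives a linear system:
  c = -4
  25a + 5b + c = 101
  64a + 8b + c = 260
Solving the system yields a = 4, b = 1, c = -4.
So h(n) = 4n^2 + n - 4.
The coefficient of n is 1.

1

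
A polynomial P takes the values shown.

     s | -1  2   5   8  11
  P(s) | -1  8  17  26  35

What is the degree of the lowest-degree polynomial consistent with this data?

Forward differences of the values at s = -1, 2, 5, 8, 11:
  P  : -1  8  17  26  35
  Δ  : 9  9  9  9
  Δ^2: 0  0  0
  Δ^3: 0  0
  Δ^4: 0
The first differences are constant (9) and nonzero, while all higher differences vanish, so the minimal degree is 1.

1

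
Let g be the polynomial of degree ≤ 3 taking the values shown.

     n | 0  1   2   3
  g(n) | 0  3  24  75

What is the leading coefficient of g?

Write g(n) = an^3 + bn^2 + cn + d. Substituting each data point gives a linear system:
  d = 0
  a + b + c + d = 3
  8a + 4b + 2c + d = 24
  27a + 9b + 3c + d = 75
Solving the system yields a = 2, b = 3, c = -2, d = 0.
So g(n) = 2n^3 + 3n^2 - 2n.
The leading coefficient is 2.

2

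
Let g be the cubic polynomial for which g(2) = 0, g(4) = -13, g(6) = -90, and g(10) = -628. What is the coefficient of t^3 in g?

Write g(t) = at^3 + bt^2 + ct + d. Substituting each data point gives a linear system:
  8a + 4b + 2c + d = 0
  64a + 16b + 4c + d = -13
  216a + 36b + 6c + d = -90
  1000a + 100b + 10c + d = -628
Solving the system yields a = -1, b = 4, c = -5/2, d = -3.
So g(t) = -t³ + 4t² - (5/2)t - 3.
The leading coefficient is -1.

-1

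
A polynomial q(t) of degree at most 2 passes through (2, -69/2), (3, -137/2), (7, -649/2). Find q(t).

Using the Lagrange interpolation formula with nodes 2, 3, 7:
  L_0(t) = (t - 3)(t - 7) / 5
  L_1(t) = (t - 2)(t - 7) / -4
  L_2(t) = (t - 2)(t - 3) / 20
Then q(t) = -69/2·L_0(t) - 137/2·L_1(t) - 649/2·L_2(t).
Expanding and collecting terms gives q(t) = -6t^2 - 4t - 5/2.
Check: q(7) = -649/2. ✓

q(t) = -6t^2 - 4t - 5/2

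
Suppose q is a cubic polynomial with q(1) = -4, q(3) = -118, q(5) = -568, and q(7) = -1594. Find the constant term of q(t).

2

Write q(t) = at^3 + bt^2 + ct + d. Substituting each data point gives a linear system:
  a + b + c + d = -4
  27a + 9b + 3c + d = -118
  125a + 25b + 5c + d = -568
  343a + 49b + 7c + d = -1594
Solving the system yields a = -5, b = 3, c = -4, d = 2.
So q(t) = -5t³ + 3t² - 4t + 2.
The constant term is 2.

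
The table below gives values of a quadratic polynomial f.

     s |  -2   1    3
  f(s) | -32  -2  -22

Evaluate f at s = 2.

Using the Lagrange interpolation formula with nodes -2, 1, 3:
  L_0(s) = (s - 1)(s - 3) / 15
  L_1(s) = (s + 2)(s - 3) / -6
  L_2(s) = (s + 2)(s - 1) / 10
Then f(s) = -32·L_0(s) - 2·L_1(s) - 22·L_2(s).
Expanding and collecting terms gives f(s) = -4s^2 + 6s - 4.
Evaluating at s = 2: f(2) = -8.

-8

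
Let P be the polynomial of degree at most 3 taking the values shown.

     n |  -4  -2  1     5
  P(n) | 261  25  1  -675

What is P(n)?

P(n) = -5n^3 - 3n^2 + 4n + 5

Write P(n) = an^3 + bn^2 + cn + d. Substituting each data point gives a linear system:
  -64a + 16b - 4c + d = 261
  -8a + 4b - 2c + d = 25
  a + b + c + d = 1
  125a + 25b + 5c + d = -675
Solving the system yields a = -5, b = -3, c = 4, d = 5.
So P(n) = -5n³ - 3n² + 4n + 5.
Check: P(1) = 1. ✓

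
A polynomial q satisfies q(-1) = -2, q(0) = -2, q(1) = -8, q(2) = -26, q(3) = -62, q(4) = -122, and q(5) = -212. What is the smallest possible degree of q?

Forward differences of the values at n = -1, 0, 1, 2, 3, 4, 5:
  q  : -2  -2  -8  -26  -62  -122  -212
  Δ  : 0  -6  -18  -36  -60  -90
  Δ^2: -6  -12  -18  -24  -30
  Δ^3: -6  -6  -6  -6
  Δ^4: 0  0  0
  Δ^5: 0  0
  Δ^6: 0
The third differences are constant (-6) and nonzero, while all higher differences vanish, so the minimal degree is 3.

3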